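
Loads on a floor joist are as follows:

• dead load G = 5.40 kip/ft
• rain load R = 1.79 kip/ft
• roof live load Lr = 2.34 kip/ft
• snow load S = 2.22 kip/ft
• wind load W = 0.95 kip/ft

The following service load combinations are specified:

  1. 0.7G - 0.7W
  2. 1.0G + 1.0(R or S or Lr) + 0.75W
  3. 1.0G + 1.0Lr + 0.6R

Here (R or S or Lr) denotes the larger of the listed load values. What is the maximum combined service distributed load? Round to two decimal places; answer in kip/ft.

(R or S or Lr) → Lr = 2.34 kip/ft.
1. 0.7(5.40) - 0.7(0.95) = 3.12
2. 1.0(5.40) + 1.0(2.34) + 0.75(0.95) = 5.40 + 2.34 + 0.71 = 8.45
3. 1.0(5.40) + 1.0(2.34) + 0.6(1.79) = 5.40 + 2.34 + 1.07 = 8.81
Combination 3 governs: w = 8.81 kip/ft.

8.81 kip/ft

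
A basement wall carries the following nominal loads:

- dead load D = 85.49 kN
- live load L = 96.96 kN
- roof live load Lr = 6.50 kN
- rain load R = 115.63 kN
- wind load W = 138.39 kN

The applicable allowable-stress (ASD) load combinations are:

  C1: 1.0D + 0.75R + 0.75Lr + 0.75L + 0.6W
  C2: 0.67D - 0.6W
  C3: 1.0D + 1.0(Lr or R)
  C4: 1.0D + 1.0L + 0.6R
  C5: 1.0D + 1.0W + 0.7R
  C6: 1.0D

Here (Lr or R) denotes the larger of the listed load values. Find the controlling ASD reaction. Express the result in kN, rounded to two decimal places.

(Lr or R) → R = 115.63 kN.
C1: 1.0(85.49) + 0.75(115.63) + 0.75(6.50) + 0.75(96.96) + 0.6(138.39) = 332.84
C2: 0.67(85.49) - 0.6(138.39) = -25.76
C3: 1.0(85.49) + 1.0(115.63) = 201.12
C4: 1.0(85.49) + 1.0(96.96) + 0.6(115.63) = 251.83
C5: 1.0(85.49) + 1.0(138.39) + 0.7(115.63) = 304.82
C6: 1.0(85.49) = 85.49
The controlling combination is 1, giving 332.84 kN.

332.84 kN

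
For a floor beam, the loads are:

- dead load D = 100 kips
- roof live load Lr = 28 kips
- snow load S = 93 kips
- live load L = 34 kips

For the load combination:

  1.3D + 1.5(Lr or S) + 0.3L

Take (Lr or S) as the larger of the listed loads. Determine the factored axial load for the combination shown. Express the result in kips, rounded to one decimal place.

279.7 kips

(Lr or S) → S = 93 kips.
1.3(100) + 1.5(93) + 0.3(34) = 130.0 + 139.5 + 10.2 = 279.7
P_u = 279.7 kips.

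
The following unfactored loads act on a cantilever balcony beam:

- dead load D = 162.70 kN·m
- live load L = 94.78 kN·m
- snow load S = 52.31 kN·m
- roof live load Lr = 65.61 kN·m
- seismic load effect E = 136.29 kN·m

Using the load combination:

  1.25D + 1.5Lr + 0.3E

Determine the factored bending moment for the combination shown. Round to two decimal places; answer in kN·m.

342.68 kN·m

1.25(162.70) + 1.5(65.61) + 0.3(136.29) = 342.68
M_u = 342.68 kN·m.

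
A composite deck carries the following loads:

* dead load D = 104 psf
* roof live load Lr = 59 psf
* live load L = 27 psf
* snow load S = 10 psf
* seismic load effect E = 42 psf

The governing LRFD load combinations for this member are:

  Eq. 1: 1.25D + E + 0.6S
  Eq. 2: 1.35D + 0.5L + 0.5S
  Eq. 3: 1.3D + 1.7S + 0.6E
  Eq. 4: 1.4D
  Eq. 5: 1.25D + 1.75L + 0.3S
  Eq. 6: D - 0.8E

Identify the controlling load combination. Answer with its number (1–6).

Combination 5

Eq. 1: 1.25(104) + 1.0(42) + 0.6(10) = 130.00 + 42.00 + 6.00 = 178.00
Eq. 2: 1.35(104) + 0.5(27) + 0.5(10) = 140.40 + 13.50 + 5.00 = 158.90
Eq. 3: 1.3(104) + 1.7(10) + 0.6(42) = 135.20 + 17.00 + 25.20 = 177.40
Eq. 4: 1.4(104) = 145.60
Eq. 5: 1.25(104) + 1.75(27) + 0.3(10) = 130.00 + 47.25 + 3.00 = 180.25
Eq. 6: 1.0(104) - 0.8(42) = 104.00 - 33.60 = 70.40
The largest value is 180.25 psf from combination 5.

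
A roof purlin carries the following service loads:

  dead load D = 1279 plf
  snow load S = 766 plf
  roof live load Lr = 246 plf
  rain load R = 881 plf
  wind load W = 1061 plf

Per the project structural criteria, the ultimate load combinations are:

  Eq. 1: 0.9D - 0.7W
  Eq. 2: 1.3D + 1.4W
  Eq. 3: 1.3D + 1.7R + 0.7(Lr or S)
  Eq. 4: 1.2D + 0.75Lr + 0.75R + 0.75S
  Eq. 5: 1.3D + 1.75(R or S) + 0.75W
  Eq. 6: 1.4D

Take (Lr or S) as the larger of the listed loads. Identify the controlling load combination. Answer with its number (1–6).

(Lr or S) → S = 766 plf; (R or S) → R = 881 plf.
Eq. 1: 0.9(1279) - 0.7(1061) = 1151.10 - 742.70 = 408.40
Eq. 2: 1.3(1279) + 1.4(1061) = 1662.70 + 1485.40 = 3148.10
Eq. 3: 1.3(1279) + 1.7(881) + 0.7(766) = 1662.70 + 1497.70 + 536.20 = 3696.60
Eq. 4: 1.2(1279) + 0.75(246) + 0.75(881) + 0.75(766) = 1534.80 + 184.50 + 660.75 + 574.50 = 2954.55
Eq. 5: 1.3(1279) + 1.75(881) + 0.75(1061) = 1662.70 + 1541.75 + 795.75 = 4000.20
Eq. 6: 1.4(1279) = 1790.60
The largest value is 4000.20 plf from combination 5.

Combination 5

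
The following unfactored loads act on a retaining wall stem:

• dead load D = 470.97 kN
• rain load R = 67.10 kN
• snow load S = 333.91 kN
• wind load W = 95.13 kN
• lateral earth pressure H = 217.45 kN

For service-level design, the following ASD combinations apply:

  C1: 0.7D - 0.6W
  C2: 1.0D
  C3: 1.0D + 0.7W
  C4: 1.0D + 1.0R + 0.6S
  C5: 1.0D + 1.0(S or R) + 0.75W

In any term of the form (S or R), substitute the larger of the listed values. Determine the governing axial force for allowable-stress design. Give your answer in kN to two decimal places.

876.23 kN

(S or R) → S = 333.91 kN.
C1: 0.7(470.97) - 0.6(95.13) = 329.68 - 57.08 = 272.60
C2: 1.0(470.97) = 470.97
C3: 1.0(470.97) + 0.7(95.13) = 470.97 + 66.59 = 537.56
C4: 1.0(470.97) + 1.0(67.10) + 0.6(333.91) = 470.97 + 67.10 + 200.35 = 738.42
C5: 1.0(470.97) + 1.0(333.91) + 0.75(95.13) = 470.97 + 333.91 + 71.35 = 876.23
Maximum is from combination 5.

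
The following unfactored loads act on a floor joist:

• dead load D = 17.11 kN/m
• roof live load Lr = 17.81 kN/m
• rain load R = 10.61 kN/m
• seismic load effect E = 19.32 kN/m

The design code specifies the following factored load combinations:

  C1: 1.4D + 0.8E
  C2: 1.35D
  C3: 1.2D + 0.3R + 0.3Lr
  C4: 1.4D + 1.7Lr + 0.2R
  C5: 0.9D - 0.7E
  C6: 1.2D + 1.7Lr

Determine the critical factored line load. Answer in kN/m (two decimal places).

C1: 1.4(17.11) + 0.8(19.32) = 39.41
C2: 1.35(17.11) = 23.10
C3: 1.2(17.11) + 0.3(10.61) + 0.3(17.81) = 29.06
C4: 1.4(17.11) + 1.7(17.81) + 0.2(10.61) = 56.35
C5: 0.9(17.11) - 0.7(19.32) = 1.88
C6: 1.2(17.11) + 1.7(17.81) = 50.81
Maximum is from combination 4.

56.35 kN/m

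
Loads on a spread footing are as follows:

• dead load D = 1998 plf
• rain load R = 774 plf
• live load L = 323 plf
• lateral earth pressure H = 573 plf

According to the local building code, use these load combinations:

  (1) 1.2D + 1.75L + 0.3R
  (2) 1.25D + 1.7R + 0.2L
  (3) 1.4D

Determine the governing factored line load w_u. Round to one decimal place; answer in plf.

(1) 1.2(1998) + 1.75(323) + 0.3(774) = 2397.6 + 565.3 + 232.2 = 3195.1
(2) 1.25(1998) + 1.7(774) + 0.2(323) = 2497.5 + 1315.8 + 64.6 = 3877.9
(3) 1.4(1998) = 2797.2
Combination 2 governs: w_u = 3877.9 plf.

3877.9 plf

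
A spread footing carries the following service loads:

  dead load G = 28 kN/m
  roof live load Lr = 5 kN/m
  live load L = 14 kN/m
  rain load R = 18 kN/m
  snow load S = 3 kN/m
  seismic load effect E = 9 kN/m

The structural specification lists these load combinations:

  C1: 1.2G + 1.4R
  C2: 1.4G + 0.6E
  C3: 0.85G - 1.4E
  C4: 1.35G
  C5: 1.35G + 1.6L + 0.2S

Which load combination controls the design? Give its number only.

Combination 5

C1: 1.2(28) + 1.4(18) = 33.6 + 25.2 = 58.8
C2: 1.4(28) + 0.6(9) = 39.2 + 5.4 = 44.6
C3: 0.85(28) - 1.4(9) = 23.8 - 12.6 = 11.2
C4: 1.35(28) = 37.8
C5: 1.35(28) + 1.6(14) + 0.2(3) = 37.8 + 22.4 + 0.6 = 60.8
The largest value is 60.8 kN/m from combination 5.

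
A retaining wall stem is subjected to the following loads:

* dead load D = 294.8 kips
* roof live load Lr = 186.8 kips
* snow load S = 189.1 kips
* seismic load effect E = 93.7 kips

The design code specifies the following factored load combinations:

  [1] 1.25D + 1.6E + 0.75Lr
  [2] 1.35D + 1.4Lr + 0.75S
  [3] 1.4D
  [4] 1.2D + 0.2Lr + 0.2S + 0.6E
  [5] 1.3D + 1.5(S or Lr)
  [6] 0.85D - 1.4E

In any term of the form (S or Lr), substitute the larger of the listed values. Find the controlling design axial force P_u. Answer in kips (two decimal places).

801.33 kips

(S or Lr) → S = 189.1 kips.
[1] 1.25(294.8) + 1.6(93.7) + 0.75(186.8) = 658.52
[2] 1.35(294.8) + 1.4(186.8) + 0.75(189.1) = 801.33
[3] 1.4(294.8) = 412.72
[4] 1.2(294.8) + 0.2(186.8) + 0.2(189.1) + 0.6(93.7) = 485.16
[5] 1.3(294.8) + 1.5(189.1) = 666.89
[6] 0.85(294.8) - 1.4(93.7) = 119.40
Combination 2 governs: P_u = 801.33 kips.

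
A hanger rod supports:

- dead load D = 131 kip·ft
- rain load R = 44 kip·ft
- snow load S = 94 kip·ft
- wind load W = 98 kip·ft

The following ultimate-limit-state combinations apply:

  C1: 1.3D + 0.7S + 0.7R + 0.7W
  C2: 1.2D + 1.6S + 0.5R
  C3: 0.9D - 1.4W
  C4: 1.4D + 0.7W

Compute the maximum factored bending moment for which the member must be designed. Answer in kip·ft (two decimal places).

C1: 1.3(131) + 0.7(94) + 0.7(44) + 0.7(98) = 170.30 + 65.80 + 30.80 + 68.60 = 335.50
C2: 1.2(131) + 1.6(94) + 0.5(44) = 157.20 + 150.40 + 22.00 = 329.60
C3: 0.9(131) - 1.4(98) = 117.90 - 137.20 = -19.30
C4: 1.4(131) + 0.7(98) = 183.40 + 68.60 = 252.00
The controlling combination is 1, giving 335.50 kip·ft.

335.50 kip·ft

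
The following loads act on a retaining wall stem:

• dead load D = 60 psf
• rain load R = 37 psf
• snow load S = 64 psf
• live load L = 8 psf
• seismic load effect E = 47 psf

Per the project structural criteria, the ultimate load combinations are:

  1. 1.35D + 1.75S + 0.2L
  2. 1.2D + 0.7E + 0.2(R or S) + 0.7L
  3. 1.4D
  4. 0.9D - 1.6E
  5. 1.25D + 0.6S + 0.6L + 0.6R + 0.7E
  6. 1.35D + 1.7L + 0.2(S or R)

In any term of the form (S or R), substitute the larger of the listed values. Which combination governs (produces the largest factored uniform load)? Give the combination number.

Combination 1

(R or S) → S = 64 psf; (S or R) → S = 64 psf.
1. 1.35(60) + 1.75(64) + 0.2(8) = 81.00 + 112.00 + 1.60 = 194.60
2. 1.2(60) + 0.7(47) + 0.2(64) + 0.7(8) = 72.00 + 32.90 + 12.80 + 5.60 = 123.30
3. 1.4(60) = 84.00
4. 0.9(60) - 1.6(47) = 54.00 - 75.20 = -21.20
5. 1.25(60) + 0.6(64) + 0.6(8) + 0.6(37) + 0.7(47) = 75.00 + 38.40 + 4.80 + 22.20 + 32.90 = 173.30
6. 1.35(60) + 1.7(8) + 0.2(64) = 81.00 + 13.60 + 12.80 = 107.40
The largest value is 194.60 psf from combination 1.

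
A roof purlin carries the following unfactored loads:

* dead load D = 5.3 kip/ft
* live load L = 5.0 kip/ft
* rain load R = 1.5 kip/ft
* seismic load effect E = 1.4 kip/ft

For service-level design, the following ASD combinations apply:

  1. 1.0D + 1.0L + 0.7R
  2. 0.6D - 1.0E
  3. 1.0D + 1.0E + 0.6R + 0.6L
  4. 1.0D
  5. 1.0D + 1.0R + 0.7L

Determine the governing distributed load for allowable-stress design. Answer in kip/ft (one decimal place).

1. 1.0(5.3) + 1.0(5.0) + 0.7(1.5) = 11.4
2. 0.6(5.3) - 1.0(1.4) = 1.8
3. 1.0(5.3) + 1.0(1.4) + 0.6(1.5) + 0.6(5.0) = 10.6
4. 1.0(5.3) = 5.3
5. 1.0(5.3) + 1.0(1.5) + 0.7(5.0) = 10.3
Combination 1 governs: w = 11.4 kip/ft.

11.4 kip/ft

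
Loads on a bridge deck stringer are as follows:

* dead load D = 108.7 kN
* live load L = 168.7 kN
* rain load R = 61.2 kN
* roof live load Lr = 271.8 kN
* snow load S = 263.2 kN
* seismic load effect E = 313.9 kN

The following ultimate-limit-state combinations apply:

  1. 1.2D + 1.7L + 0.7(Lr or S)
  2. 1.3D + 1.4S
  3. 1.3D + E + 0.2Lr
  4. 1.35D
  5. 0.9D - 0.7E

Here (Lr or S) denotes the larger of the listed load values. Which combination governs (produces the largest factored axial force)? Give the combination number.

Combination 1

(Lr or S) → Lr = 271.8 kN.
1. 1.2(108.7) + 1.7(168.7) + 0.7(271.8) = 607.49
2. 1.3(108.7) + 1.4(263.2) = 509.79
3. 1.3(108.7) + 1.0(313.9) + 0.2(271.8) = 509.57
4. 1.35(108.7) = 146.75
5. 0.9(108.7) - 0.7(313.9) = -121.90
The largest value is 607.49 kN from combination 1.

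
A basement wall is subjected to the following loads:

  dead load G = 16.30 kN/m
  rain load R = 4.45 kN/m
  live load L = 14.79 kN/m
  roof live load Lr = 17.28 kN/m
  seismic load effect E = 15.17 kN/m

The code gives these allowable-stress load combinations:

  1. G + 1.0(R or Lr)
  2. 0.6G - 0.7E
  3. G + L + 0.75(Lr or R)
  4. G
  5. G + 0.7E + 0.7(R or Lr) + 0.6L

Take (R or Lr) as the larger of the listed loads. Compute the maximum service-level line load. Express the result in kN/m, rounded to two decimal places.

(R or Lr) → Lr = 17.28 kN/m; (Lr or R) → Lr = 17.28 kN/m.
1. 1.0(16.30) + 1.0(17.28) = 33.58
2. 0.6(16.30) - 0.7(15.17) = -0.84
3. 1.0(16.30) + 1.0(14.79) + 0.75(17.28) = 44.05
4. 1.0(16.30) = 16.30
5. 1.0(16.30) + 0.7(15.17) + 0.7(17.28) + 0.6(14.79) = 47.89
Combination 5 governs: w = 47.89 kN/m.

47.89 kN/m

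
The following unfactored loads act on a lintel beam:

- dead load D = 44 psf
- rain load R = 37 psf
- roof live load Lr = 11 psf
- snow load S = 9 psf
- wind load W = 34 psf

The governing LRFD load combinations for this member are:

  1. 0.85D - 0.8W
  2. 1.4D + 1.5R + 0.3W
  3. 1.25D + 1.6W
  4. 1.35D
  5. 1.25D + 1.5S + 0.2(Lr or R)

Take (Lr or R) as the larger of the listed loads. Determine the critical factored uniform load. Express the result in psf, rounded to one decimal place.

(Lr or R) → R = 37 psf.
1. 0.85(44) - 0.8(34) = 10.2
2. 1.4(44) + 1.5(37) + 0.3(34) = 127.3
3. 1.25(44) + 1.6(34) = 109.4
4. 1.35(44) = 59.4
5. 1.25(44) + 1.5(9) + 0.2(37) = 75.9
The controlling combination is 2, giving 127.3 psf.

127.3 psf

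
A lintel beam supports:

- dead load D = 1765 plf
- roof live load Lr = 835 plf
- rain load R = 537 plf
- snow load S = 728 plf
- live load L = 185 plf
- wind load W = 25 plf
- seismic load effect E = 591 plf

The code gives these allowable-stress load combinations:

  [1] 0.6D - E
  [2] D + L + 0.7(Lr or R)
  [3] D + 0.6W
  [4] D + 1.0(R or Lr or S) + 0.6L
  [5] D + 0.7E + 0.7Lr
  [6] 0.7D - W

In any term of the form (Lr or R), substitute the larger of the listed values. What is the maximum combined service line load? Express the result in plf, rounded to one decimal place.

2763.2 plf

(Lr or R) → Lr = 835 plf; (R or Lr or S) → Lr = 835 plf.
[1] 0.6(1765) - 1.0(591) = 1059.0 - 591.0 = 468.0
[2] 1.0(1765) + 1.0(185) + 0.7(835) = 1765.0 + 185.0 + 584.5 = 2534.5
[3] 1.0(1765) + 0.6(25) = 1765.0 + 15.0 = 1780.0
[4] 1.0(1765) + 1.0(835) + 0.6(185) = 1765.0 + 835.0 + 111.0 = 2711.0
[5] 1.0(1765) + 0.7(591) + 0.7(835) = 1765.0 + 413.7 + 584.5 = 2763.2
[6] 0.7(1765) - 1.0(25) = 1235.5 - 25.0 = 1210.5
Combination 5 governs: w = 2763.2 plf.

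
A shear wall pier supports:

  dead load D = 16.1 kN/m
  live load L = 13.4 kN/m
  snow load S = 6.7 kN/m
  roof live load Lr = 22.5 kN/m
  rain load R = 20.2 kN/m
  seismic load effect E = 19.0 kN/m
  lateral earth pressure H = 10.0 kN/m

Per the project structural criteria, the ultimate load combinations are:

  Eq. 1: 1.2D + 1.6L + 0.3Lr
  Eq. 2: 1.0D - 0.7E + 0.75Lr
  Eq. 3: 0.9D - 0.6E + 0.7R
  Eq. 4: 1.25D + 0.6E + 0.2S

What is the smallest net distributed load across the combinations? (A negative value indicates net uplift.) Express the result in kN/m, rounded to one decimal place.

Eq. 1: 1.2(16.1) + 1.6(13.4) + 0.3(22.5) = 19.3 + 21.4 + 6.8 = 47.5
Eq. 2: 1.0(16.1) - 0.7(19.0) + 0.75(22.5) = 16.1 - 13.3 + 16.9 = 19.7
Eq. 3: 0.9(16.1) - 0.6(19.0) + 0.7(20.2) = 14.5 - 11.4 + 14.1 = 17.2
Eq. 4: 1.25(16.1) + 0.6(19.0) + 0.2(6.7) = 32.9
Combination 3 gives the minimum: 17.2 kN/m.

17.2 kN/m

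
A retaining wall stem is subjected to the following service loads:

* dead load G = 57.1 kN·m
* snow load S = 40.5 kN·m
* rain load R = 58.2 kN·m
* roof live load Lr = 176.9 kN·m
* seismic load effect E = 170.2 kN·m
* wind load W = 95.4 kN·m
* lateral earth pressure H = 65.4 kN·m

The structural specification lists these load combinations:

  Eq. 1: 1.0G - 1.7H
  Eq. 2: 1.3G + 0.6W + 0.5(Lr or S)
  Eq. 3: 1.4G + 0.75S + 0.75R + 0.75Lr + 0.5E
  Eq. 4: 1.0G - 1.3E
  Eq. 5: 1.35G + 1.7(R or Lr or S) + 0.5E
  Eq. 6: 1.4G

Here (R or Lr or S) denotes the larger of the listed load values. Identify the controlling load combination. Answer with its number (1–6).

Combination 5

(Lr or S) → Lr = 176.9 kN·m; (R or Lr or S) → Lr = 176.9 kN·m.
Eq. 1: 1.0(57.1) - 1.7(65.4) = -54.1
Eq. 2: 1.3(57.1) + 0.6(95.4) + 0.5(176.9) = 219.9
Eq. 3: 1.4(57.1) + 0.75(40.5) + 0.75(58.2) + 0.75(176.9) + 0.5(170.2) = 371.7
Eq. 4: 1.0(57.1) - 1.3(170.2) = -164.2
Eq. 5: 1.35(57.1) + 1.7(176.9) + 0.5(170.2) = 462.9
Eq. 6: 1.4(57.1) = 79.9
The largest value is 462.9 kN·m from combination 5.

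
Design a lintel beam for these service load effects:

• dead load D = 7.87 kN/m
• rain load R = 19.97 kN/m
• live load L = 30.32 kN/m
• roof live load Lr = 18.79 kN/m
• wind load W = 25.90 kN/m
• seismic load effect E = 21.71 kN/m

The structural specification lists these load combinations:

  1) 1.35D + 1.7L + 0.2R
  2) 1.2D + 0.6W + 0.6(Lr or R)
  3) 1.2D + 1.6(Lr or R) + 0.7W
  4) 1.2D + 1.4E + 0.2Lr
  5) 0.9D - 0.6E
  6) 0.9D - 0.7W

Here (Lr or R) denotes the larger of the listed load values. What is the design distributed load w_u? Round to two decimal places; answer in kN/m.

(Lr or R) → R = 19.97 kN/m.
1) 1.35(7.87) + 1.7(30.32) + 0.2(19.97) = 66.16
2) 1.2(7.87) + 0.6(25.90) + 0.6(19.97) = 36.97
3) 1.2(7.87) + 1.6(19.97) + 0.7(25.90) = 59.53
4) 1.2(7.87) + 1.4(21.71) + 0.2(18.79) = 43.60
5) 0.9(7.87) - 0.6(21.71) = -5.94
6) 0.9(7.87) - 0.7(25.90) = -11.05
Maximum is from combination 1.

66.16 kN/m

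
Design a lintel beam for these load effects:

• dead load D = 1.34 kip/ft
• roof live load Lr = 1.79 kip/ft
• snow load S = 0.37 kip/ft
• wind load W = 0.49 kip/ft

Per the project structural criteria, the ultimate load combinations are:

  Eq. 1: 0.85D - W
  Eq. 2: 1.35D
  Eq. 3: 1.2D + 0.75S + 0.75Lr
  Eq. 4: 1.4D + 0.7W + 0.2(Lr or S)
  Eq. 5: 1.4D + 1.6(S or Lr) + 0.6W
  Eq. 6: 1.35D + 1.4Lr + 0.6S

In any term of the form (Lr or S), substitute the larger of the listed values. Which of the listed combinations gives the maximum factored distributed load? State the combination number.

(Lr or S) → Lr = 1.79 kip/ft; (S or Lr) → Lr = 1.79 kip/ft.
Eq. 1: 0.85(1.34) - 1.0(0.49) = 1.14 - 0.49 = 0.65
Eq. 2: 1.35(1.34) = 1.81
Eq. 3: 1.2(1.34) + 0.75(0.37) + 0.75(1.79) = 1.61 + 0.28 + 1.34 = 3.23
Eq. 4: 1.4(1.34) + 0.7(0.49) + 0.2(1.79) = 1.88 + 0.34 + 0.36 = 2.58
Eq. 5: 1.4(1.34) + 1.6(1.79) + 0.6(0.49) = 1.88 + 2.86 + 0.29 = 5.03
Eq. 6: 1.35(1.34) + 1.4(1.79) + 0.6(0.37) = 1.81 + 2.51 + 0.22 = 4.54
The largest value is 5.03 kip/ft from combination 5.

Combination 5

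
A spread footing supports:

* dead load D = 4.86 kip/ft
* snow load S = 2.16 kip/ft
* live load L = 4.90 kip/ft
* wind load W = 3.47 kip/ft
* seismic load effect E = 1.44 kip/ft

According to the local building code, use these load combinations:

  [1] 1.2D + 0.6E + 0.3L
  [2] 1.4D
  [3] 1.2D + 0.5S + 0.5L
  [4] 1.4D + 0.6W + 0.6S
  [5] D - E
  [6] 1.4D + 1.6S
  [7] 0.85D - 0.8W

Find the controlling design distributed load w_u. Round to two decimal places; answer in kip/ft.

10.26 kip/ft

[1] 1.2(4.86) + 0.6(1.44) + 0.3(4.90) = 8.17
[2] 1.4(4.86) = 6.80
[3] 1.2(4.86) + 0.5(2.16) + 0.5(4.90) = 5.83 + 1.08 + 2.45 = 9.36
[4] 1.4(4.86) + 0.6(3.47) + 0.6(2.16) = 6.80 + 2.08 + 1.30 = 10.18
[5] 1.0(4.86) - 1.0(1.44) = 4.86 - 1.44 = 3.42
[6] 1.4(4.86) + 1.6(2.16) = 6.80 + 3.46 = 10.26
[7] 0.85(4.86) - 0.8(3.47) = 1.36
Combination 6 governs: w_u = 10.26 kip/ft.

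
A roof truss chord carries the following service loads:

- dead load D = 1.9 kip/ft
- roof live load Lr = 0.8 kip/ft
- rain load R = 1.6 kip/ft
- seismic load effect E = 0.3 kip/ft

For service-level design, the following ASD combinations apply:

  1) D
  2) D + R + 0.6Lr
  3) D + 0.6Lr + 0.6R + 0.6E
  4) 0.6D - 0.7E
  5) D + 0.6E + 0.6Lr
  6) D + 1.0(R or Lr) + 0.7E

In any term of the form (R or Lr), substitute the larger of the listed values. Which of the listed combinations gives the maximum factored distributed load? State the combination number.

(R or Lr) → R = 1.6 kip/ft.
1) 1.0(1.9) = 1.90
2) 1.0(1.9) + 1.0(1.6) + 0.6(0.8) = 1.90 + 1.60 + 0.48 = 3.98
3) 1.0(1.9) + 0.6(0.8) + 0.6(1.6) + 0.6(0.3) = 1.90 + 0.48 + 0.96 + 0.18 = 3.52
4) 0.6(1.9) - 0.7(0.3) = 1.14 - 0.21 = 0.93
5) 1.0(1.9) + 0.6(0.3) + 0.6(0.8) = 1.90 + 0.18 + 0.48 = 2.56
6) 1.0(1.9) + 1.0(1.6) + 0.7(0.3) = 1.90 + 1.60 + 0.21 = 3.71
The largest value is 3.98 kip/ft from combination 2.

Combination 2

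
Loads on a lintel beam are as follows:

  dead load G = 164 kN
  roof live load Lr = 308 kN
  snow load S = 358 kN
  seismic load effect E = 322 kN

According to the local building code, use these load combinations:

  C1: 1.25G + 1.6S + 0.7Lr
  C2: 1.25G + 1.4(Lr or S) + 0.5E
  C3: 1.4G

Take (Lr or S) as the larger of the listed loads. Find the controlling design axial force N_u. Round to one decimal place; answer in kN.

(Lr or S) → S = 358 kN.
C1: 1.25(164) + 1.6(358) + 0.7(308) = 205.0 + 572.8 + 215.6 = 993.4
C2: 1.25(164) + 1.4(358) + 0.5(322) = 205.0 + 501.2 + 161.0 = 867.2
C3: 1.4(164) = 229.6
Maximum is from combination 1.

993.4 kN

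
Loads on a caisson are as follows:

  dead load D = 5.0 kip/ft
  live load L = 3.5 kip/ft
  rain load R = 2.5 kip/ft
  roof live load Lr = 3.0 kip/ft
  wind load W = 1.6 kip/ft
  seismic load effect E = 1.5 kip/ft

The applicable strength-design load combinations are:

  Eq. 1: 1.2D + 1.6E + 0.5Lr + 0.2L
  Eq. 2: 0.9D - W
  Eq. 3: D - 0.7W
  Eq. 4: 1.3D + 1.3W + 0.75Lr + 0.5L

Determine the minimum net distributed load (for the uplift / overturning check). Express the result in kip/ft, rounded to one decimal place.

Eq. 1: 1.2(5.0) + 1.6(1.5) + 0.5(3.0) + 0.2(3.5) = 6.0 + 2.4 + 1.5 + 0.7 = 10.6
Eq. 2: 0.9(5.0) - 1.0(1.6) = 4.5 - 1.6 = 2.9
Eq. 3: 1.0(5.0) - 0.7(1.6) = 5.0 - 1.1 = 3.9
Eq. 4: 1.3(5.0) + 1.3(1.6) + 0.75(3.0) + 0.5(3.5) = 12.6
Combination 2 gives the minimum: 2.9 kip/ft.

2.9 kip/ft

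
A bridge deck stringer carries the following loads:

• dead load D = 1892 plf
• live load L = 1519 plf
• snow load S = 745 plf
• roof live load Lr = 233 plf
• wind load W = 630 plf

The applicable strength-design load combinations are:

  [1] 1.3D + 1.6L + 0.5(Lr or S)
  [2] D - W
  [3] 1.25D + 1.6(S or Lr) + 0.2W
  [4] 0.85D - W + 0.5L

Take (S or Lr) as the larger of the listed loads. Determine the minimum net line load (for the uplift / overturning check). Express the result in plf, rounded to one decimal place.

(Lr or S) → S = 745 plf; (S or Lr) → S = 745 plf.
[1] 1.3(1892) + 1.6(1519) + 0.5(745) = 5262.5
[2] 1.0(1892) - 1.0(630) = 1262.0
[3] 1.25(1892) + 1.6(745) + 0.2(630) = 3683.0
[4] 0.85(1892) - 1.0(630) + 0.5(1519) = 1737.7
Combination 2 gives the minimum: 1262.0 plf.

1262.0 plf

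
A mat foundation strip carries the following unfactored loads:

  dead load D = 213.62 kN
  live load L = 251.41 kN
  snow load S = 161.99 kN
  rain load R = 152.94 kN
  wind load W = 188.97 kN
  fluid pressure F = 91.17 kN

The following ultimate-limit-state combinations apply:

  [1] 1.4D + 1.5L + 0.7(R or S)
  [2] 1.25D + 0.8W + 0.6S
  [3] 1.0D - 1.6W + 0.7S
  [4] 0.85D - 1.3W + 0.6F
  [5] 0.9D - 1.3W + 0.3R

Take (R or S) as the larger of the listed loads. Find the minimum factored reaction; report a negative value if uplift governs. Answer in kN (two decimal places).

(R or S) → S = 161.99 kN.
[1] 1.4(213.62) + 1.5(251.41) + 0.7(161.99) = 789.58
[2] 1.25(213.62) + 0.8(188.97) + 0.6(161.99) = 515.40
[3] 1.0(213.62) - 1.6(188.97) + 0.7(161.99) = 24.66
[4] 0.85(213.62) - 1.3(188.97) + 0.6(91.17) = -9.38
[5] 0.9(213.62) - 1.3(188.97) + 0.3(152.94) = -7.52
Combination 4 gives the minimum: -9.38 kN.

-9.38 kN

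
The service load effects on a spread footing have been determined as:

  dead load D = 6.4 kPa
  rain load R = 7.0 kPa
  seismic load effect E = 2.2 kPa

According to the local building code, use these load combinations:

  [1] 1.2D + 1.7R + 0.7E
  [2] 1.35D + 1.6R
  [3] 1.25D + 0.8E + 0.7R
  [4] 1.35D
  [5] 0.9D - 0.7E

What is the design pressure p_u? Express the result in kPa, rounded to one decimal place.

[1] 1.2(6.4) + 1.7(7.0) + 0.7(2.2) = 7.7 + 11.9 + 1.5 = 21.1
[2] 1.35(6.4) + 1.6(7.0) = 8.6 + 11.2 = 19.8
[3] 1.25(6.4) + 0.8(2.2) + 0.7(7.0) = 8.0 + 1.8 + 4.9 = 14.7
[4] 1.35(6.4) = 8.6
[5] 0.9(6.4) - 0.7(2.2) = 4.2
Maximum is from combination 1.

21.1 kPa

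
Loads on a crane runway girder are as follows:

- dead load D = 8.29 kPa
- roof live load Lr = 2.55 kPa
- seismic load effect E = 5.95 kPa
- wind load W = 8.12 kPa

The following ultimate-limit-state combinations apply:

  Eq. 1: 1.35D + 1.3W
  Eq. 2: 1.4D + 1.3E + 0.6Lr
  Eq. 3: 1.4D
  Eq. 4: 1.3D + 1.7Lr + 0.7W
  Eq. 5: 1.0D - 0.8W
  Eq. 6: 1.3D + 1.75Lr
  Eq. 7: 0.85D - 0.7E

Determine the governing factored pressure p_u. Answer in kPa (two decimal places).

21.75 kPa

Eq. 1: 1.35(8.29) + 1.3(8.12) = 11.19 + 10.56 = 21.75
Eq. 2: 1.4(8.29) + 1.3(5.95) + 0.6(2.55) = 20.87
Eq. 3: 1.4(8.29) = 11.61
Eq. 4: 1.3(8.29) + 1.7(2.55) + 0.7(8.12) = 10.78 + 4.34 + 5.68 = 20.80
Eq. 5: 1.0(8.29) - 0.8(8.12) = 8.29 - 6.50 = 1.79
Eq. 6: 1.3(8.29) + 1.75(2.55) = 10.78 + 4.46 = 15.24
Eq. 7: 0.85(8.29) - 0.7(5.95) = 7.05 - 4.17 = 2.88
Maximum is from combination 1.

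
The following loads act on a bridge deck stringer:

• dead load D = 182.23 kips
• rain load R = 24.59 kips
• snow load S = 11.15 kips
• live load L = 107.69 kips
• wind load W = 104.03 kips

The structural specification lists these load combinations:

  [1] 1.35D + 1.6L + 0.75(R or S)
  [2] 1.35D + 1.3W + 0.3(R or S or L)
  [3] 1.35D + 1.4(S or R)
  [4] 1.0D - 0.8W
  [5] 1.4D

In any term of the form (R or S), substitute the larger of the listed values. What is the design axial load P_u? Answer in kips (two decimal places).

(R or S) → R = 24.59 kips; (R or S or L) → L = 107.69 kips; (S or R) → R = 24.59 kips.
[1] 1.35(182.23) + 1.6(107.69) + 0.75(24.59) = 436.76
[2] 1.35(182.23) + 1.3(104.03) + 0.3(107.69) = 413.56
[3] 1.35(182.23) + 1.4(24.59) = 280.44
[4] 1.0(182.23) - 0.8(104.03) = 99.01
[5] 1.4(182.23) = 255.12
Combination 1 governs: P_u = 436.76 kips.

436.76 kips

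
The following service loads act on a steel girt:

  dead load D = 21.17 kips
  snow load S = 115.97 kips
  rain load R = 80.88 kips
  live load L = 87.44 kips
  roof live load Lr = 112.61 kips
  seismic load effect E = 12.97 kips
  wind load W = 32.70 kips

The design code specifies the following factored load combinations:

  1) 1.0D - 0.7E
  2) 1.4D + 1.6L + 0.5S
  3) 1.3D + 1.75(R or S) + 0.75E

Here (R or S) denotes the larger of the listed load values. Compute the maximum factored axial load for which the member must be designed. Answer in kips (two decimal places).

(R or S) → S = 115.97 kips.
1) 1.0(21.17) - 0.7(12.97) = 21.17 - 9.08 = 12.09
2) 1.4(21.17) + 1.6(87.44) + 0.5(115.97) = 29.64 + 139.90 + 57.99 = 227.53
3) 1.3(21.17) + 1.75(115.97) + 0.75(12.97) = 27.52 + 202.95 + 9.73 = 240.20
Combination 3 governs: P_u = 240.20 kips.

240.20 kips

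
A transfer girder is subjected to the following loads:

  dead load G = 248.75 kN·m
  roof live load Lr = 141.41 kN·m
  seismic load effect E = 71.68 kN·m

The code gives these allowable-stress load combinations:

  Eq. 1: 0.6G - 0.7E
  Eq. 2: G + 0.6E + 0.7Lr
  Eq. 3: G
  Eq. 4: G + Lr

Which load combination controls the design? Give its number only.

Eq. 1: 0.6(248.75) - 0.7(71.68) = 149.25 - 50.18 = 99.07
Eq. 2: 1.0(248.75) + 0.6(71.68) + 0.7(141.41) = 248.75 + 43.01 + 98.99 = 390.75
Eq. 3: 1.0(248.75) = 248.75
Eq. 4: 1.0(248.75) + 1.0(141.41) = 248.75 + 141.41 = 390.16
The largest value is 390.75 kN·m from combination 2.

Combination 2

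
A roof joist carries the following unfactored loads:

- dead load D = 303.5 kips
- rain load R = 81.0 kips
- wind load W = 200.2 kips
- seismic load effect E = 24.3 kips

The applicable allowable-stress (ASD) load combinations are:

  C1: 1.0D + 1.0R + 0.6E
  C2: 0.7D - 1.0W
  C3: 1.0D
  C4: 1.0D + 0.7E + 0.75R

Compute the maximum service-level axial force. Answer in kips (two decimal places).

C1: 1.0(303.5) + 1.0(81.0) + 0.6(24.3) = 303.50 + 81.00 + 14.58 = 399.08
C2: 0.7(303.5) - 1.0(200.2) = 212.45 - 200.20 = 12.25
C3: 1.0(303.5) = 303.50
C4: 1.0(303.5) + 0.7(24.3) + 0.75(81.0) = 303.50 + 17.01 + 60.75 = 381.26
Maximum is from combination 1.

399.08 kips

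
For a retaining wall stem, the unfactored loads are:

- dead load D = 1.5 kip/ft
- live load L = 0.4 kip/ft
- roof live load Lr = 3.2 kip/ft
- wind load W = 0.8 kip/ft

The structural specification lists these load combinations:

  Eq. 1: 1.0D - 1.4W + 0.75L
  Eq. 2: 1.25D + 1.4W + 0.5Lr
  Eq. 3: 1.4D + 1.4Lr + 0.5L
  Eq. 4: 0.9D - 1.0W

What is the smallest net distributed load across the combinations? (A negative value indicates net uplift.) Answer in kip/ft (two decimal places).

Eq. 1: 1.0(1.5) - 1.4(0.8) + 0.75(0.4) = 1.50 - 1.12 + 0.30 = 0.68
Eq. 2: 1.25(1.5) + 1.4(0.8) + 0.5(3.2) = 1.88 + 1.12 + 1.60 = 4.60
Eq. 3: 1.4(1.5) + 1.4(3.2) + 0.5(0.4) = 2.10 + 4.48 + 0.20 = 6.78
Eq. 4: 0.9(1.5) - 1.0(0.8) = 1.35 - 0.80 = 0.55
Combination 4 gives the minimum: 0.55 kip/ft.

0.55 kip/ft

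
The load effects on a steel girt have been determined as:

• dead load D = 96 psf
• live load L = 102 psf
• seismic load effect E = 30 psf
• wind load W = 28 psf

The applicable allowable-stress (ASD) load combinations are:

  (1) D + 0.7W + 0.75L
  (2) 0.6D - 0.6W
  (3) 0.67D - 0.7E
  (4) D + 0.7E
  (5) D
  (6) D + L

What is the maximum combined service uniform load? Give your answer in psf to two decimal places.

(1) 1.0(96) + 0.7(28) + 0.75(102) = 96.00 + 19.60 + 76.50 = 192.10
(2) 0.6(96) - 0.6(28) = 57.60 - 16.80 = 40.80
(3) 0.67(96) - 0.7(30) = 64.32 - 21.00 = 43.32
(4) 1.0(96) + 0.7(30) = 96.00 + 21.00 = 117.00
(5) 1.0(96) = 96.00
(6) 1.0(96) + 1.0(102) = 96.00 + 102.00 = 198.00
The controlling combination is 6, giving 198.00 psf.

198.00 psf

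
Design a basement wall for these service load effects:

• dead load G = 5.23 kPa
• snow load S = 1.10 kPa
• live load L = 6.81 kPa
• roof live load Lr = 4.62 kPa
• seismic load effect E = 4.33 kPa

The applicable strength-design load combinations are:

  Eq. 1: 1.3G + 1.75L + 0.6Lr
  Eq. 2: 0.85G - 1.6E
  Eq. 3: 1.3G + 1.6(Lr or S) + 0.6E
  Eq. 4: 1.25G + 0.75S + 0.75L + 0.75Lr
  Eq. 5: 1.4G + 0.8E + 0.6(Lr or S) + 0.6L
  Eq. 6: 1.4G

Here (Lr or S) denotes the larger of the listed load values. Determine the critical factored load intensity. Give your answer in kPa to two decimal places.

(Lr or S) → Lr = 4.62 kPa.
Eq. 1: 1.3(5.23) + 1.75(6.81) + 0.6(4.62) = 6.80 + 11.92 + 2.77 = 21.49
Eq. 2: 0.85(5.23) - 1.6(4.33) = 4.45 - 6.93 = -2.48
Eq. 3: 1.3(5.23) + 1.6(4.62) + 0.6(4.33) = 6.80 + 7.39 + 2.60 = 16.79
Eq. 4: 1.25(5.23) + 0.75(1.10) + 0.75(6.81) + 0.75(4.62) = 15.94
Eq. 5: 1.4(5.23) + 0.8(4.33) + 0.6(4.62) + 0.6(6.81) = 7.32 + 3.46 + 2.77 + 4.09 = 17.64
Eq. 6: 1.4(5.23) = 7.32
Combination 1 governs: q_u = 21.49 kPa.

21.49 kPa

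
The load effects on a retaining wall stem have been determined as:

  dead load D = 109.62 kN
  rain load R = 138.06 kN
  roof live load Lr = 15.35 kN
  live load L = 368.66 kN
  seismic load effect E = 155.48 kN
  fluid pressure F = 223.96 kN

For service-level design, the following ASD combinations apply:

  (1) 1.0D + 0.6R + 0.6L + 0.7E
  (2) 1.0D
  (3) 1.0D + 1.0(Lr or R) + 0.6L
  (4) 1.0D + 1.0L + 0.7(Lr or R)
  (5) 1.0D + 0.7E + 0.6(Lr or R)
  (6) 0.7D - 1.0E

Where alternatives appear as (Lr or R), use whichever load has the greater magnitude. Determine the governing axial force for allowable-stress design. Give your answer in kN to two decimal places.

(Lr or R) → R = 138.06 kN.
(1) 1.0(109.62) + 0.6(138.06) + 0.6(368.66) + 0.7(155.48) = 522.49
(2) 1.0(109.62) = 109.62
(3) 1.0(109.62) + 1.0(138.06) + 0.6(368.66) = 468.88
(4) 1.0(109.62) + 1.0(368.66) + 0.7(138.06) = 574.92
(5) 1.0(109.62) + 0.7(155.48) + 0.6(138.06) = 301.29
(6) 0.7(109.62) - 1.0(155.48) = -78.75
The controlling combination is 4, giving 574.92 kN.

574.92 kN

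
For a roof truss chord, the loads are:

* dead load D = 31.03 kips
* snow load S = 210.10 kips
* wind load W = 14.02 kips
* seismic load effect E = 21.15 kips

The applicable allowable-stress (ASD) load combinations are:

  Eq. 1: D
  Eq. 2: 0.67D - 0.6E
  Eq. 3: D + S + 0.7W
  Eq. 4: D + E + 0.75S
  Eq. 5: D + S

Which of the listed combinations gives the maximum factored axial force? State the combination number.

Eq. 1: 1.0(31.03) = 31.03
Eq. 2: 0.67(31.03) - 0.6(21.15) = 20.79 - 12.69 = 8.10
Eq. 3: 1.0(31.03) + 1.0(210.10) + 0.7(14.02) = 31.03 + 210.10 + 9.81 = 250.94
Eq. 4: 1.0(31.03) + 1.0(21.15) + 0.75(210.10) = 31.03 + 21.15 + 157.58 = 209.76
Eq. 5: 1.0(31.03) + 1.0(210.10) = 31.03 + 210.10 = 241.13
The largest value is 250.94 kips from combination 3.

Combination 3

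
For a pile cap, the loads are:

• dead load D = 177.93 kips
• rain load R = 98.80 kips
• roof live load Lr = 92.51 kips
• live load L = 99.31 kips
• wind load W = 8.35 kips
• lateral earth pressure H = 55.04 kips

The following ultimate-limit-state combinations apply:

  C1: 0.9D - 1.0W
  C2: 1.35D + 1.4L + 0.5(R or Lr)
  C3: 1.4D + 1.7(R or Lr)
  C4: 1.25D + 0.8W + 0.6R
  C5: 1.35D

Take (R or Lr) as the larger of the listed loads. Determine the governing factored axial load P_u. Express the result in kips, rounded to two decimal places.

(R or Lr) → R = 98.80 kips.
C1: 0.9(177.93) - 1.0(8.35) = 160.14 - 8.35 = 151.79
C2: 1.35(177.93) + 1.4(99.31) + 0.5(98.80) = 240.21 + 139.03 + 49.40 = 428.64
C3: 1.4(177.93) + 1.7(98.80) = 249.10 + 167.96 = 417.06
C4: 1.25(177.93) + 0.8(8.35) + 0.6(98.80) = 222.41 + 6.68 + 59.28 = 288.37
C5: 1.35(177.93) = 240.21
Combination 2 governs: P_u = 428.64 kips.

428.64 kips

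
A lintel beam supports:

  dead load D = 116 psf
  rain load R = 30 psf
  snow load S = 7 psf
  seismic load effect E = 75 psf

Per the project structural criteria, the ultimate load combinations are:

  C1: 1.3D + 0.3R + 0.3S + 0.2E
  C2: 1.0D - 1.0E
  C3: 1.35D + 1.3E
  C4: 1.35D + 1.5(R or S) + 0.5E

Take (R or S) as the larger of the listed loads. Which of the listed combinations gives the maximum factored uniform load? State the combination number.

Combination 3

(R or S) → R = 30 psf.
C1: 1.3(116) + 0.3(30) + 0.3(7) + 0.2(75) = 150.8 + 9.0 + 2.1 + 15.0 = 176.9
C2: 1.0(116) - 1.0(75) = 116.0 - 75.0 = 41.0
C3: 1.35(116) + 1.3(75) = 156.6 + 97.5 = 254.1
C4: 1.35(116) + 1.5(30) + 0.5(75) = 156.6 + 45.0 + 37.5 = 239.1
The largest value is 254.1 psf from combination 3.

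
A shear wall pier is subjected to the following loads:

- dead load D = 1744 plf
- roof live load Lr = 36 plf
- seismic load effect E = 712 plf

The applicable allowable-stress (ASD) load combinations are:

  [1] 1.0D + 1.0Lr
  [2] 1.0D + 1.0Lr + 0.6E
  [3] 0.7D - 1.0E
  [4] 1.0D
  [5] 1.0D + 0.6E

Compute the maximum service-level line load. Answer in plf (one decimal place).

2207.2 plf

[1] 1.0(1744) + 1.0(36) = 1744.0 + 36.0 = 1780.0
[2] 1.0(1744) + 1.0(36) + 0.6(712) = 1744.0 + 36.0 + 427.2 = 2207.2
[3] 0.7(1744) - 1.0(712) = 1220.8 - 712.0 = 508.8
[4] 1.0(1744) = 1744.0
[5] 1.0(1744) + 0.6(712) = 1744.0 + 427.2 = 2171.2
Maximum is from combination 2.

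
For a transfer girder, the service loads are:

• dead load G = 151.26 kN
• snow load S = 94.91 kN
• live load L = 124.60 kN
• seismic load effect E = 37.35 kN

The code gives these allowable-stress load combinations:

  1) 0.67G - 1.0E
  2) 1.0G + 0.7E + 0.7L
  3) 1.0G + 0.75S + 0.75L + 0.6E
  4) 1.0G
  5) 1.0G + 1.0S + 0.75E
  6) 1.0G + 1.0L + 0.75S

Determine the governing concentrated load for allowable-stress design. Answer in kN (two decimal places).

347.04 kN

1) 0.67(151.26) - 1.0(37.35) = 101.34 - 37.35 = 63.99
2) 1.0(151.26) + 0.7(37.35) + 0.7(124.60) = 151.26 + 26.15 + 87.22 = 264.63
3) 1.0(151.26) + 0.75(94.91) + 0.75(124.60) + 0.6(37.35) = 151.26 + 71.18 + 93.45 + 22.41 = 338.30
4) 1.0(151.26) = 151.26
5) 1.0(151.26) + 1.0(94.91) + 0.75(37.35) = 151.26 + 94.91 + 28.01 = 274.18
6) 1.0(151.26) + 1.0(124.60) + 0.75(94.91) = 151.26 + 124.60 + 71.18 = 347.04
The controlling combination is 6, giving 347.04 kN.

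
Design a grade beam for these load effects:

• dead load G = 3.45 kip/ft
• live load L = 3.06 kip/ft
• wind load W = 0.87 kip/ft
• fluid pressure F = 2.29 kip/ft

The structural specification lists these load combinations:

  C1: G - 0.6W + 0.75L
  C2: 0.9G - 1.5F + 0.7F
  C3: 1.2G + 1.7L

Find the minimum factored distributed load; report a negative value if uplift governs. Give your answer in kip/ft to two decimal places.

C1: 1.0(3.45) - 0.6(0.87) + 0.75(3.06) = 5.22
C2: 0.9(3.45) - 1.5(2.29) + 0.7(2.29) = 1.27
C3: 1.2(3.45) + 1.7(3.06) = 9.34
Combination 2 gives the minimum: 1.27 kip/ft.

1.27 kip/ft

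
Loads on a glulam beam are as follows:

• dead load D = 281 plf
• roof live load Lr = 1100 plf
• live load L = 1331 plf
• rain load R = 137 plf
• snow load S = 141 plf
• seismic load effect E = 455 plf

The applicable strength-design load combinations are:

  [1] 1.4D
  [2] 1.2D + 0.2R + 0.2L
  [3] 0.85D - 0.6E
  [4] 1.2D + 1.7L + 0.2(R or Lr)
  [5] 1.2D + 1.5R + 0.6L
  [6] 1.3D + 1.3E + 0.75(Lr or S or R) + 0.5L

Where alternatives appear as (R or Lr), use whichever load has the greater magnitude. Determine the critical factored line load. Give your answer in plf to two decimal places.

(R or Lr) → Lr = 1100 plf; (Lr or S or R) → Lr = 1100 plf.
[1] 1.4(281) = 393.40
[2] 1.2(281) + 0.2(137) + 0.2(1331) = 630.80
[3] 0.85(281) - 0.6(455) = -34.15
[4] 1.2(281) + 1.7(1331) + 0.2(1100) = 2819.90
[5] 1.2(281) + 1.5(137) + 0.6(1331) = 1341.30
[6] 1.3(281) + 1.3(455) + 0.75(1100) + 0.5(1331) = 2447.30
Combination 4 governs: w_u = 2819.90 plf.

2819.90 plf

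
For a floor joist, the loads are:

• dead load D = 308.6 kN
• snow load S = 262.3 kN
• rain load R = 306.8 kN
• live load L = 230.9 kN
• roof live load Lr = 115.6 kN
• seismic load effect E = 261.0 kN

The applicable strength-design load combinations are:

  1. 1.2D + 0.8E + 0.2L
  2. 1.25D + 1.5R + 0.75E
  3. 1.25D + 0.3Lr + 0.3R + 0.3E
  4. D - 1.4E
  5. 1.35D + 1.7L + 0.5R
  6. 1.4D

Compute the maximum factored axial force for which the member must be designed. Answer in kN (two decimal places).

1041.70 kN

1. 1.2(308.6) + 0.8(261.0) + 0.2(230.9) = 370.32 + 208.80 + 46.18 = 625.30
2. 1.25(308.6) + 1.5(306.8) + 0.75(261.0) = 385.75 + 460.20 + 195.75 = 1041.70
3. 1.25(308.6) + 0.3(115.6) + 0.3(306.8) + 0.3(261.0) = 385.75 + 34.68 + 92.04 + 78.30 = 590.77
4. 1.0(308.6) - 1.4(261.0) = 308.60 - 365.40 = -56.80
5. 1.35(308.6) + 1.7(230.9) + 0.5(306.8) = 416.61 + 392.53 + 153.40 = 962.54
6. 1.4(308.6) = 432.04
The controlling combination is 2, giving 1041.70 kN.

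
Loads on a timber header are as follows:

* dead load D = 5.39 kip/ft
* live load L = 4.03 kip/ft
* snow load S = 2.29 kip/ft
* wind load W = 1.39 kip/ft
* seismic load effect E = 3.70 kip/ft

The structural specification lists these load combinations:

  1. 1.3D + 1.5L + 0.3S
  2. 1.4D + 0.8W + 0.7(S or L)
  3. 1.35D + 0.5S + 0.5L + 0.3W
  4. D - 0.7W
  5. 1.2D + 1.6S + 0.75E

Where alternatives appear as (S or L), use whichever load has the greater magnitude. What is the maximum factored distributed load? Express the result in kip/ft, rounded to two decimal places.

(S or L) → L = 4.03 kip/ft.
1. 1.3(5.39) + 1.5(4.03) + 0.3(2.29) = 13.74
2. 1.4(5.39) + 0.8(1.39) + 0.7(4.03) = 7.55 + 1.11 + 2.82 = 11.48
3. 1.35(5.39) + 0.5(2.29) + 0.5(4.03) + 0.3(1.39) = 10.85
4. 1.0(5.39) - 0.7(1.39) = 5.39 - 0.97 = 4.42
5. 1.2(5.39) + 1.6(2.29) + 0.75(3.70) = 6.47 + 3.66 + 2.78 = 12.91
Maximum is from combination 1.

13.74 kip/ft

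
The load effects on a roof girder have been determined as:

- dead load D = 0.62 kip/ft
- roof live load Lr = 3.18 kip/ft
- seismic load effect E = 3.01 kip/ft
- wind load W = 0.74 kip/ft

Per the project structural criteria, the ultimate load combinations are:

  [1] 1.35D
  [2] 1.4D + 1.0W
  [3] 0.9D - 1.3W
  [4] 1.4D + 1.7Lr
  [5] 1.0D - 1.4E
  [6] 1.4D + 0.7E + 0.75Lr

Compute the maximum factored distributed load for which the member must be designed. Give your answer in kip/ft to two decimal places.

6.27 kip/ft

[1] 1.35(0.62) = 0.84
[2] 1.4(0.62) + 1.0(0.74) = 1.61
[3] 0.9(0.62) - 1.3(0.74) = -0.40
[4] 1.4(0.62) + 1.7(3.18) = 6.27
[5] 1.0(0.62) - 1.4(3.01) = -3.59
[6] 1.4(0.62) + 0.7(3.01) + 0.75(3.18) = 5.36
The controlling combination is 4, giving 6.27 kip/ft.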